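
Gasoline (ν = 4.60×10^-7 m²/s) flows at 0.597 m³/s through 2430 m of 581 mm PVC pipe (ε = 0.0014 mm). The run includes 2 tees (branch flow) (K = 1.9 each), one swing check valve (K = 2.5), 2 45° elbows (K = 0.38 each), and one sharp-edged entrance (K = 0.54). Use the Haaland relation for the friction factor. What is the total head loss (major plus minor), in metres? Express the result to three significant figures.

H_L ≈ 12.6 m

V = 4Q/(πD²) = 2.252 m/s; V²/2g = 0.2584 m
Re = 2.84×10^6, ε/D = 2.41×10^-6 → f = 0.009872 (Haaland)
Major: h_f = f(L/D)·V²/2g = 0.009872·4182·0.2584 = 10.67 m
Minor: ΣK = 7.60; h_m = ΣK·V²/2g = 1.964 m
Total H_L = 10.67 + 1.964 = 12.64 m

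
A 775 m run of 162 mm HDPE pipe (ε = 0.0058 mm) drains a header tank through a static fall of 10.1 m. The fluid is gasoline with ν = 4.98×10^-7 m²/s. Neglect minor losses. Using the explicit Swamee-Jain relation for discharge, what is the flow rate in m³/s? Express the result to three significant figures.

Swamee-Jain (Type II): Q = -0.965·√(gD⁵h_f/L)·ln[ε/(3.7D) + √(3.17ν²L/(gD³h_f))]
√(gD⁵h_f/L) = √(9.81·0.162⁵·10.1/775) = 0.003777
ε/(3.7D) = 9.68×10^-6; √(3.17ν²L/(gD³h_f)) = 3.80×10^-5
Q = -0.965·0.003777·ln(4.771×10^-5) = 0.03627 m³/s
Check: V = 1.76 m/s, Re = 5.72×10^5, f = 0.01337, h_f = 10.1 m ≈ 10.1 m ✓

Q ≈ 0.0363 m³/s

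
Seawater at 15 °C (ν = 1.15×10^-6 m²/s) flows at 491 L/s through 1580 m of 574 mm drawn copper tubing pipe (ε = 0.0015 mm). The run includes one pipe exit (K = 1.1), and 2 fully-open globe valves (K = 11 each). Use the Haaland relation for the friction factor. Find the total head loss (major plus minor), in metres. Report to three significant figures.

H_L ≈ 10.2 m

V = 4Q/(πD²) = 1.897 m/s; V²/2g = 0.1835 m
Re = 9.47×10^5, ε/D = 2.61×10^-6 → f = 0.01173 (Haaland)
Major: h_f = f(L/D)·V²/2g = 0.01173·2753·0.1835 = 5.927 m
Minor: ΣK = 23.1; h_m = ΣK·V²/2g = 4.239 m
Total H_L = 5.927 + 4.239 = 10.17 m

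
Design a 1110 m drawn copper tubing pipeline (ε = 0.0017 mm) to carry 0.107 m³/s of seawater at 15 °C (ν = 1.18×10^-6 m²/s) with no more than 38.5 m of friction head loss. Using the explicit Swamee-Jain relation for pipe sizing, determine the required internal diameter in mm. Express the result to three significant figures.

Swamee-Jain (Type III): D = 0.66·[ε^1.25·(LQ²/(gh_f))^4.75 + ν·Q^9.4·(L/(gh_f))^5.2]^0.04
LQ²/(gh_f) = 0.03365; L/(gh_f) = 2.939
Term 1 = ε^1.25·(…)^4.75 = 6.18×10^-15; Term 2 = ν·Q^9.4·(…)^5.2 = 2.41×10^-13
D = 0.66·(6.18×10^-15 + 2.41×10^-13)^0.04 = 0.2067 m = 207 mm
Check: V = 3.19 m/s, Re = 5.59×10^5, f = 0.01298, h_f = 36.1 m ≈ 38.5 m ✓

D ≈ 207 mm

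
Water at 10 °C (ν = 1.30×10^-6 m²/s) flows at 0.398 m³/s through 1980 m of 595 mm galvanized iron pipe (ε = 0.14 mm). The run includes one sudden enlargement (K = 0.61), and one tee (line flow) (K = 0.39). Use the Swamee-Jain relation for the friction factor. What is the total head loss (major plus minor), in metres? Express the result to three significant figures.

V = 4Q/(πD²) = 1.431 m/s; V²/2g = 0.1044 m
Re = 6.55×10^5, ε/D = 2.35×10^-4 → f = 0.01552 (Swamee-Jain)
Major: h_f = f(L/D)·V²/2g = 0.01552·3328·0.1044 = 5.394 m
Minor: ΣK = 1.00; h_m = ΣK·V²/2g = 0.1044 m
Total H_L = 5.394 + 0.1044 = 5.499 m

H_L ≈ 5.50 m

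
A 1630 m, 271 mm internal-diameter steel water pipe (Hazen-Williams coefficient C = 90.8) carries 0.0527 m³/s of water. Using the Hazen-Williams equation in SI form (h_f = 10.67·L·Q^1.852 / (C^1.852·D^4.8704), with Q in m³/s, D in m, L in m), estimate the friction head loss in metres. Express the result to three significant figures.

h_f ≈ 10.2 m

h_f = 10.67·1630·0.0527^1.852 / (90.8^1.852·0.271^4.8704) = 10.20 m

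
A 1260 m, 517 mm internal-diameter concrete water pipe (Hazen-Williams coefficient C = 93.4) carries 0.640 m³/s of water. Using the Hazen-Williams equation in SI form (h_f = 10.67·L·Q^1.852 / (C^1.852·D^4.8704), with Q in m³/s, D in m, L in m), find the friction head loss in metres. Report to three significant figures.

h_f ≈ 32.8 m

h_f = 10.67·1260·0.640^1.852 / (93.4^1.852·0.517^4.8704) = 32.80 m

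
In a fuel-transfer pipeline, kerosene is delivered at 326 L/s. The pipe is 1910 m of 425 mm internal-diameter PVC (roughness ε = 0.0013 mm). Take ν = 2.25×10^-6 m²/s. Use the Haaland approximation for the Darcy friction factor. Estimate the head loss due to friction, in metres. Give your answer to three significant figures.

h_f ≈ 16.2 m

V = 4Q/(πD²) = 4·0.326/(π·0.425²) = 2.298 m/s
Re = VD/ν = 2.298·0.425/2.25×10^-6 = 4.34×10^5 → turbulent
ε/D = 0.0013/425 = 3.06×10^-6
Haaland: f = 0.01343
h_f = f(L/D)V²/(2g) = 0.01343·(1910/0.425)·2.298²/(2·9.81) = 16.25 m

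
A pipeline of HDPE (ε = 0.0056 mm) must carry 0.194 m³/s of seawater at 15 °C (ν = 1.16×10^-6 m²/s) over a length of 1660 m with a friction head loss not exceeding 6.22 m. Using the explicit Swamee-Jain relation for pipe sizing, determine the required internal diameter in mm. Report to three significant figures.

D ≈ 411 mm

Swamee-Jain (Type III): D = 0.66·[ε^1.25·(LQ²/(gh_f))^4.75 + ν·Q^9.4·(L/(gh_f))^5.2]^0.04
LQ²/(gh_f) = 1.024; L/(gh_f) = 27.20
Term 1 = ε^1.25·(…)^4.75 = 3.05×10^-7; Term 2 = ν·Q^9.4·(…)^5.2 = 6.76×10^-6
D = 0.66·(3.05×10^-7 + 6.76×10^-6)^0.04 = 0.4107 m = 411 mm
Check: V = 1.46 m/s, Re = 5.18×10^5, f = 0.01323, h_f = 5.85 m ≈ 6.22 m ✓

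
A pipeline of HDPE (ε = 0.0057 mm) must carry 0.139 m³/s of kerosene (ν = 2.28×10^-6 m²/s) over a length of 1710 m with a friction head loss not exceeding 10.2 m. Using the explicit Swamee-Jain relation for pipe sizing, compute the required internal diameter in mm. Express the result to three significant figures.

Swamee-Jain (Type III): D = 0.66·[ε^1.25·(LQ²/(gh_f))^4.75 + ν·Q^9.4·(L/(gh_f))^5.2]^0.04
LQ²/(gh_f) = 0.3302; L/(gh_f) = 17.09
Term 1 = ε^1.25·(…)^4.75 = 1.44×10^-9; Term 2 = ν·Q^9.4·(…)^5.2 = 5.16×10^-8
D = 0.66·(1.44×10^-9 + 5.16×10^-8)^0.04 = 0.3377 m = 338 mm
Check: V = 1.55 m/s, Re = 2.30×10^5, f = 0.01529, h_f = 9.50 m ≈ 10.2 m ✓

D ≈ 338 mm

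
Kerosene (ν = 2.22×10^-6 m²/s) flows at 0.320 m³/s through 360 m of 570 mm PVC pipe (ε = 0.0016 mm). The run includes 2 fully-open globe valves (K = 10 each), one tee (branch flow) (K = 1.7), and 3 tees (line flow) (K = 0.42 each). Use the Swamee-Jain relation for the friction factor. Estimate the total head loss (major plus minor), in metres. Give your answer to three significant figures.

V = 4Q/(πD²) = 1.254 m/s; V²/2g = 0.08015 m
Re = 3.22×10^5, ε/D = 2.81×10^-6 → f = 0.01422 (Swamee-Jain)
Major: h_f = f(L/D)·V²/2g = 0.01422·631.6·0.08015 = 0.7199 m
Minor: ΣK = 23.0; h_m = ΣK·V²/2g = 1.840 m
Total H_L = 0.7199 + 1.840 = 2.560 m

H_L ≈ 2.56 m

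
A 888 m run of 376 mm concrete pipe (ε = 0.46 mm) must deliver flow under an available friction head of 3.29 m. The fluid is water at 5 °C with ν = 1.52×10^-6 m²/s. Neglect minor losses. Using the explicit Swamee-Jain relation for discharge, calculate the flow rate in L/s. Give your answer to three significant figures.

Swamee-Jain (Type II): Q = -0.965·√(gD⁵h_f/L)·ln[ε/(3.7D) + √(3.17ν²L/(gD³h_f))]
√(gD⁵h_f/L) = √(9.81·0.376⁵·3.29/888) = 0.01653
ε/(3.7D) = 3.31×10^-4; √(3.17ν²L/(gD³h_f)) = 6.16×10^-5
Q = -0.965·0.01653·ln(3.922×10^-4) = 0.1251 m³/s
Check: V = 1.13 m/s, Re = 2.79×10^5, f = 0.02169, h_f = 3.31 m ≈ 3.29 m ✓

Q ≈ 125 L/s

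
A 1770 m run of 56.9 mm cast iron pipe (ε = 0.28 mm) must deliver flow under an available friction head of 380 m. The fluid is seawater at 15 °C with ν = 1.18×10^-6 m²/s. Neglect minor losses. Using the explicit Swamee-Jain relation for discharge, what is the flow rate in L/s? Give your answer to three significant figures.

Q ≈ 7.08 L/s

Swamee-Jain (Type II): Q = -0.965·√(gD⁵h_f/L)·ln[ε/(3.7D) + √(3.17ν²L/(gD³h_f))]
√(gD⁵h_f/L) = √(9.81·0.0569⁵·380/1770) = 0.001121
ε/(3.7D) = 0.00133; √(3.17ν²L/(gD³h_f)) = 1.07×10^-4
Q = -0.965·0.001121·ln(0.001437) = 0.007079 m³/s
Check: V = 2.78 m/s, Re = 1.34×10^5, f = 0.03115, h_f = 383 m ≈ 380 m ✓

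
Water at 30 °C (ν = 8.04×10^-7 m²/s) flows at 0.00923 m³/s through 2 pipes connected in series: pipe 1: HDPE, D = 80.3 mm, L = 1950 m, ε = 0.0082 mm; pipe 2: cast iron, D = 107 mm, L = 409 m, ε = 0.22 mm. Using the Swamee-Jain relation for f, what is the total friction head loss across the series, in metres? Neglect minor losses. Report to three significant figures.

Pipe 1: V = 1.823 m/s, Re = 1.82×10^5, ε/D = 1.02×10^-4, f = 0.01665, h_1 = f(L/D)V²/2g = 68.46 m
Pipe 2: V = 1.026 m/s, Re = 1.37×10^5, ε/D = 0.00206, f = 0.02505, h_2 = f(L/D)V²/2g = 5.141 m
Series → Q common, losses add: H = Σh = 73.61 m

H ≈ 73.6 m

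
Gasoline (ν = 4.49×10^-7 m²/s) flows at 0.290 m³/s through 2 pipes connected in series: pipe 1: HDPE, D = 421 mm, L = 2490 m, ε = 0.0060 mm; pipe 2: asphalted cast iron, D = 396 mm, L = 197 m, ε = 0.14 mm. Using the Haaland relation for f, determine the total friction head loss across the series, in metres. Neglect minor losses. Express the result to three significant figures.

Pipe 1: V = 2.083 m/s, Re = 1.95×10^6, ε/D = 1.43×10^-5, f = 0.01080, h_1 = f(L/D)V²/2g = 14.13 m
Pipe 2: V = 2.355 m/s, Re = 2.08×10^6, ε/D = 3.54×10^-4, f = 0.01578, h_2 = f(L/D)V²/2g = 2.219 m
Series → Q common, losses add: H = Σh = 16.35 m

H ≈ 16.3 m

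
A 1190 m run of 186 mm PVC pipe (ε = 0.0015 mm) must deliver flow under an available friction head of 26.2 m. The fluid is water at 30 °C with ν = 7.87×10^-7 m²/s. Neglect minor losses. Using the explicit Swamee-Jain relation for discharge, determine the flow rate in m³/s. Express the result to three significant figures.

Swamee-Jain (Type II): Q = -0.965·√(gD⁵h_f/L)·ln[ε/(3.7D) + √(3.17ν²L/(gD³h_f))]
√(gD⁵h_f/L) = √(9.81·0.186⁵·26.2/1190) = 0.006934
ε/(3.7D) = 2.18×10^-6; √(3.17ν²L/(gD³h_f)) = 3.76×10^-5
Q = -0.965·0.006934·ln(3.977×10^-5) = 0.06780 m³/s
Check: V = 2.50 m/s, Re = 5.90×10^5, f = 0.01286, h_f = 26.1 m ≈ 26.2 m ✓

Q ≈ 0.0678 m³/s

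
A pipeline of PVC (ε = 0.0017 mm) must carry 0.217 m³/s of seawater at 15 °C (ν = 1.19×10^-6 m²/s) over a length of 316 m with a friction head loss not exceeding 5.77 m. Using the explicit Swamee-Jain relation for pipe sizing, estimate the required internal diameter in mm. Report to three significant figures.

D ≈ 308 mm

Swamee-Jain (Type III): D = 0.66·[ε^1.25·(LQ²/(gh_f))^4.75 + ν·Q^9.4·(L/(gh_f))^5.2]^0.04
LQ²/(gh_f) = 0.2629; L/(gh_f) = 5.583
Term 1 = ε^1.25·(…)^4.75 = 1.08×10^-10; Term 2 = ν·Q^9.4·(…)^5.2 = 5.27×10^-9
D = 0.66·(1.08×10^-10 + 5.27×10^-9)^0.04 = 0.3082 m = 308 mm
Check: V = 2.91 m/s, Re = 7.53×10^5, f = 0.01230, h_f = 5.44 m ≈ 5.77 m ✓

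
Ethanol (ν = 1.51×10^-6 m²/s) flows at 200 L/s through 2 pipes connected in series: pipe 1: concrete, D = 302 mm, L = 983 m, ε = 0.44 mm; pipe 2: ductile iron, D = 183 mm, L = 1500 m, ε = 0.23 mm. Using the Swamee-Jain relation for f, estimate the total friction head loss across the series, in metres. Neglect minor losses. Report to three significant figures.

H ≈ 539 m

Pipe 1: V = 2.792 m/s, Re = 5.58×10^5, ε/D = 0.00146, f = 0.02209, h_1 = f(L/D)V²/2g = 28.57 m
Pipe 2: V = 7.604 m/s, Re = 9.22×10^5, ε/D = 0.00126, f = 0.02114, h_2 = f(L/D)V²/2g = 510.7 m
Series → Q common, losses add: H = Σh = 539.3 m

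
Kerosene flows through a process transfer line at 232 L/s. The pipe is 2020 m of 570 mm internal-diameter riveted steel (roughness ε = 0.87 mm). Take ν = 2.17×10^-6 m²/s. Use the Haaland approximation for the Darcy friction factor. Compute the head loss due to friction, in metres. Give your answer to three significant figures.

V = 4Q/(πD²) = 4·0.232/(π·0.570²) = 0.9092 m/s
Re = VD/ν = 0.9092·0.570/2.17×10^-6 = 2.39×10^5 → turbulent
ε/D = 0.87/570 = 0.00153
Haaland: f = 0.02266
h_f = f(L/D)V²/(2g) = 0.02266·(2020/0.570)·0.9092²/(2·9.81) = 3.383 m

h_f ≈ 3.38 m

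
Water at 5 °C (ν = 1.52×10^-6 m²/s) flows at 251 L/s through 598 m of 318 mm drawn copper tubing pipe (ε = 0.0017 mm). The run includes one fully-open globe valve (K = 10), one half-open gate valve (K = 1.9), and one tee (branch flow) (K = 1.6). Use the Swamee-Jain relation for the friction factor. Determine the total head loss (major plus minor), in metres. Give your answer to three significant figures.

V = 4Q/(πD²) = 3.160 m/s; V²/2g = 0.5090 m
Re = 6.61×10^5, ε/D = 5.35×10^-6 → f = 0.01256 (Swamee-Jain)
Major: h_f = f(L/D)·V²/2g = 0.01256·1881·0.5090 = 12.03 m
Minor: ΣK = 13.5; h_m = ΣK·V²/2g = 6.872 m
Total H_L = 12.03 + 6.872 = 18.90 m

H_L ≈ 18.9 m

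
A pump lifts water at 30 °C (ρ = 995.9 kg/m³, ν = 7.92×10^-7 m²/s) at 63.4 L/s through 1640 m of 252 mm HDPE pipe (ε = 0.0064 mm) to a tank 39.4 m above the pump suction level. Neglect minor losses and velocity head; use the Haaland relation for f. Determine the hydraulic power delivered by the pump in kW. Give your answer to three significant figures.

V = 4Q/(πD²) = 1.271 m/s; Re = 4.04×10^5; ε/D = 2.54×10^-5; f = 0.01384
h_f = f(L/D)V²/2g = 7.415 m
Total head H = z + h_f = 39.4 + 7.415 = 46.82 m
P_hyd = ρgQH = 995.9·9.81·0.0634·46.82 = 29.00 kW

P_hyd ≈ 29.0 kW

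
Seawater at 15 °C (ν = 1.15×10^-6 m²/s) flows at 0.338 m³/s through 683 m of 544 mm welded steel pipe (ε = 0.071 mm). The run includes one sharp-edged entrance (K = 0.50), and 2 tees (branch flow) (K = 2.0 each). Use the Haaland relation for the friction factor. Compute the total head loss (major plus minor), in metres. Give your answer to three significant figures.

H_L ≈ 2.40 m

V = 4Q/(πD²) = 1.454 m/s; V²/2g = 0.1078 m
Re = 6.88×10^5, ε/D = 1.31×10^-4 → f = 0.01416 (Haaland)
Major: h_f = f(L/D)·V²/2g = 0.01416·1256·0.1078 = 1.916 m
Minor: ΣK = 4.50; h_m = ΣK·V²/2g = 0.4850 m
Total H_L = 1.916 + 0.4850 = 2.401 m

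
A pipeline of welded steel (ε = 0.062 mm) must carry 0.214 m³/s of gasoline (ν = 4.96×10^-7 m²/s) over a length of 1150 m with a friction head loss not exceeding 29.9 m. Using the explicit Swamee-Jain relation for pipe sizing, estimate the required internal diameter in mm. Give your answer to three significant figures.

Swamee-Jain (Type III): D = 0.66·[ε^1.25·(LQ²/(gh_f))^4.75 + ν·Q^9.4·(L/(gh_f))^5.2]^0.04
LQ²/(gh_f) = 0.1795; L/(gh_f) = 3.921
Term 1 = ε^1.25·(…)^4.75 = 1.58×10^-9; Term 2 = ν·Q^9.4·(…)^5.2 = 3.07×10^-10
D = 0.66·(1.58×10^-9 + 3.07×10^-10)^0.04 = 0.2955 m = 295 mm
Check: V = 3.12 m/s, Re = 1.86×10^6, f = 0.01447, h_f = 28.0 m ≈ 29.9 m ✓

D ≈ 295 mm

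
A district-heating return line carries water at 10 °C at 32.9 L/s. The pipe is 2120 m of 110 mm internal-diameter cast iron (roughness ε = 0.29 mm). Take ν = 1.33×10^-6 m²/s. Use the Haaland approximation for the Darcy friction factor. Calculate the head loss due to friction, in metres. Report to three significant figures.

h_f ≈ 303 m

V = 4Q/(πD²) = 4·0.0329/(π·0.110²) = 3.462 m/s
Re = VD/ν = 3.462·0.110/1.33×10^-6 = 2.86×10^5 → turbulent
ε/D = 0.29/110 = 0.00264
Haaland: f = 0.02575
h_f = f(L/D)V²/(2g) = 0.02575·(2120/0.110)·3.462²/(2·9.81) = 303.2 m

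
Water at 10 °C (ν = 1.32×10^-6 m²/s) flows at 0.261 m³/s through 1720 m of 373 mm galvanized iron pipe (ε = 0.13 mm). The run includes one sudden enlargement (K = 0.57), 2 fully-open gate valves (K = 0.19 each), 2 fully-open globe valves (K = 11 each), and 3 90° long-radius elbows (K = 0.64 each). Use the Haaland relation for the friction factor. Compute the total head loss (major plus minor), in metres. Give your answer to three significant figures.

H_L ≈ 29.1 m

V = 4Q/(πD²) = 2.389 m/s; V²/2g = 0.2908 m
Re = 6.75×10^5, ε/D = 3.49×10^-4 → f = 0.01628 (Haaland)
Major: h_f = f(L/D)·V²/2g = 0.01628·4611·0.2908 = 21.82 m
Minor: ΣK = 24.9; h_m = ΣK·V²/2g = 7.232 m
Total H_L = 21.82 + 7.232 = 29.06 m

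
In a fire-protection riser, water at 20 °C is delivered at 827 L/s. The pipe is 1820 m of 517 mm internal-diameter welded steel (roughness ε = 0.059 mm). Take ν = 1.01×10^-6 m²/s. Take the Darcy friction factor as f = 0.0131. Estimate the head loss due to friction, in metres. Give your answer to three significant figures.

V = 4Q/(πD²) = 4·0.827/(π·0.517²) = 3.939 m/s
h_f = f(L/D)V²/(2g) = 0.01310·(1820/0.517)·3.939²/(2·9.81) = 36.48 m

h_f ≈ 36.5 m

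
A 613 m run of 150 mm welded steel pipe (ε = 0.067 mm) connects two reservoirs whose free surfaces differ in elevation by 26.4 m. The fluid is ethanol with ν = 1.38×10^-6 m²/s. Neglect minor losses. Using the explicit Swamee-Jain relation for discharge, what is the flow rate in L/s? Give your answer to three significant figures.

Swamee-Jain (Type II): Q = -0.965·√(gD⁵h_f/L)·ln[ε/(3.7D) + √(3.17ν²L/(gD³h_f))]
√(gD⁵h_f/L) = √(9.81·0.150⁵·26.4/613) = 0.005664
ε/(3.7D) = 1.21×10^-4; √(3.17ν²L/(gD³h_f)) = 6.51×10^-5
Q = -0.965·0.005664·ln(1.858×10^-4) = 0.04696 m³/s
Check: V = 2.66 m/s, Re = 2.89×10^5, f = 0.01807, h_f = 26.6 m ≈ 26.4 m ✓

Q ≈ 47.0 L/s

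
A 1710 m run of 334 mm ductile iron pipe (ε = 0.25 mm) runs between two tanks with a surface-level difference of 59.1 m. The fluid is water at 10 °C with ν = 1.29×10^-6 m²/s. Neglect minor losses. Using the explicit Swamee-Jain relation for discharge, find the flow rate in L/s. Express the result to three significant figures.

Q ≈ 305 L/s

Swamee-Jain (Type II): Q = -0.965·√(gD⁵h_f/L)·ln[ε/(3.7D) + √(3.17ν²L/(gD³h_f))]
√(gD⁵h_f/L) = √(9.81·0.334⁵·59.1/1710) = 0.03754
ε/(3.7D) = 2.02×10^-4; √(3.17ν²L/(gD³h_f)) = 2.04×10^-5
Q = -0.965·0.03754·ln(2.227×10^-4) = 0.3046 m³/s
Check: V = 3.48 m/s, Re = 9.00×10^5, f = 0.01884, h_f = 59.4 m ≈ 59.1 m ✓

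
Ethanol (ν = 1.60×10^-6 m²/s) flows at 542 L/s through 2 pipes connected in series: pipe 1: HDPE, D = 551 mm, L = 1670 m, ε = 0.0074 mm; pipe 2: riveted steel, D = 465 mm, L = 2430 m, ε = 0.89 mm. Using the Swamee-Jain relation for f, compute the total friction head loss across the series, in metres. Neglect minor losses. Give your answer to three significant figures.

Pipe 1: V = 2.273 m/s, Re = 7.83×10^5, ε/D = 1.34×10^-5, f = 0.01238, h_1 = f(L/D)V²/2g = 9.883 m
Pipe 2: V = 3.192 m/s, Re = 9.28×10^5, ε/D = 0.00191, f = 0.02343, h_2 = f(L/D)V²/2g = 63.58 m
Series → Q common, losses add: H = Σh = 73.46 m

H ≈ 73.5 m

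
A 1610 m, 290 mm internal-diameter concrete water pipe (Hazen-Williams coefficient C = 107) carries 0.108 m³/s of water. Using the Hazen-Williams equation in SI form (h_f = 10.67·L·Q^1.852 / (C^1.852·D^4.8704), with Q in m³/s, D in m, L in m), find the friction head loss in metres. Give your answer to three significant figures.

h_f ≈ 20.2 m

h_f = 10.67·1610·0.108^1.852 / (107^1.852·0.290^4.8704) = 20.17 m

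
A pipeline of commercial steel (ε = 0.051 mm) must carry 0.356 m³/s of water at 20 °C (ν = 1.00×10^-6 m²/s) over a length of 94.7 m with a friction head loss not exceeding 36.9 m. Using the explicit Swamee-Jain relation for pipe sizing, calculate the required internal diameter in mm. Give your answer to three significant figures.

D ≈ 212 mm

Swamee-Jain (Type III): D = 0.66·[ε^1.25·(LQ²/(gh_f))^4.75 + ν·Q^9.4·(L/(gh_f))^5.2]^0.04
LQ²/(gh_f) = 0.03316; L/(gh_f) = 0.2616
Term 1 = ε^1.25·(…)^4.75 = 4.05×10^-13; Term 2 = ν·Q^9.4·(…)^5.2 = 5.69×10^-14
D = 0.66·(4.05×10^-13 + 5.69×10^-14)^0.04 = 0.2119 m = 212 mm
Check: V = 10.1 m/s, Re = 2.14×10^6, f = 0.01476, h_f = 34.3 m ≈ 36.9 m ✓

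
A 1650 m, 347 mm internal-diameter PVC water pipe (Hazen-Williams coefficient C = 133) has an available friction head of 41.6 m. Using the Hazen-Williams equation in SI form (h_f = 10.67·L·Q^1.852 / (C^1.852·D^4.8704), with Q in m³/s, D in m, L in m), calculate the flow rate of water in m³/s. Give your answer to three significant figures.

Rearranging: Q = [h_f·C^1.852·D^4.8704 / (10.67·L)]^(1/1.852)
Q = [41.6·133^1.852·0.347^4.8704 / (10.67·1650)]^0.540 = 0.3139 m³/s

Q ≈ 0.314 m³/s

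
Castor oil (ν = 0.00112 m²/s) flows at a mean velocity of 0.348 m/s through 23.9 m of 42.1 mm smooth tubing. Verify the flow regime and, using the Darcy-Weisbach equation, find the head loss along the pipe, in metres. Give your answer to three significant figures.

h_f ≈ 17.1 m

Re = VD/ν = 0.348·0.04210/0.00112 = 13.1 → laminar (Re < 2300)
f = 64/Re = 4.893
h_f = f(L/D)V²/(2g) = 4.893·(23.9/0.04210)·0.348²/(2·9.81) = 17.14 m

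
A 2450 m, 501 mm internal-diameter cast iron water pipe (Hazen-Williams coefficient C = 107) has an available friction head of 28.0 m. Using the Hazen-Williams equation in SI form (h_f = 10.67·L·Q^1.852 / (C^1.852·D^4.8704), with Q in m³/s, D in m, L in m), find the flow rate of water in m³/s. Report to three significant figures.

Q ≈ 0.433 m³/s

Rearranging: Q = [h_f·C^1.852·D^4.8704 / (10.67·L)]^(1/1.852)
Q = [28.0·107^1.852·0.501^4.8704 / (10.67·2450)]^0.540 = 0.4328 m³/s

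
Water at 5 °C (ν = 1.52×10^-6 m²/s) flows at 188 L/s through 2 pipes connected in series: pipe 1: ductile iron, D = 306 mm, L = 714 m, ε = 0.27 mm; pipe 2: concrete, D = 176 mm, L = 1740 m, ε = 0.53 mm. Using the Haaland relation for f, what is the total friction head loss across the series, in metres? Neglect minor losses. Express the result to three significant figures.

H ≈ 809 m

Pipe 1: V = 2.556 m/s, Re = 5.15×10^5, ε/D = 8.82×10^-4, f = 0.01964, h_1 = f(L/D)V²/2g = 15.27 m
Pipe 2: V = 7.728 m/s, Re = 8.95×10^5, ε/D = 0.00301, f = 0.02638, h_2 = f(L/D)V²/2g = 793.8 m
Series → Q common, losses add: H = Σh = 809.1 m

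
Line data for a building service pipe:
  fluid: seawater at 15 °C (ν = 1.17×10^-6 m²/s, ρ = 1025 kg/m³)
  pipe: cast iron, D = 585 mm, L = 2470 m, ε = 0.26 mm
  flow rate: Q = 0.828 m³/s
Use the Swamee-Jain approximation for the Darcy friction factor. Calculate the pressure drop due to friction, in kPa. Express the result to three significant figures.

V = 4Q/(πD²) = 4·0.828/(π·0.585²) = 3.081 m/s
Re = VD/ν = 3.081·0.585/1.17×10^-6 = 1.54×10^6 → turbulent
ε/D = 0.26/585 = 4.44×10^-4
Swamee-Jain: f = 0.01671
h_f = f(L/D)V²/(2g) = 0.01671·(2470/0.585)·3.081²/(2·9.81) = 34.13 m
Δp = ρg·h_f = 1025·9.81·34.13 = 343.2 kPa

Δp ≈ 343 kPa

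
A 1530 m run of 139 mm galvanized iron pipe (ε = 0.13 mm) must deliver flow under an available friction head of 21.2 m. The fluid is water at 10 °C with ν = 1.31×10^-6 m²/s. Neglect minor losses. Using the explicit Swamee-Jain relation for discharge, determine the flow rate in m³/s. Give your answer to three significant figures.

Q ≈ 0.0202 m³/s

Swamee-Jain (Type II): Q = -0.965·√(gD⁵h_f/L)·ln[ε/(3.7D) + √(3.17ν²L/(gD³h_f))]
√(gD⁵h_f/L) = √(9.81·0.139⁵·21.2/1530) = 0.002656
ε/(3.7D) = 2.53×10^-4; √(3.17ν²L/(gD³h_f)) = 1.22×10^-4
Q = -0.965·0.002656·ln(3.748×10^-4) = 0.02022 m³/s
Check: V = 1.33 m/s, Re = 1.41×10^5, f = 0.02145, h_f = 21.4 m ≈ 21.2 m ✓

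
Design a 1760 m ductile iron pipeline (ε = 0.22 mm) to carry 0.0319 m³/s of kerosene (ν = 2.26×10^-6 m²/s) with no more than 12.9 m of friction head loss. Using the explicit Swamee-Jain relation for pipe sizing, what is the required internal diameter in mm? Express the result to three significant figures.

Swamee-Jain (Type III): D = 0.66·[ε^1.25·(LQ²/(gh_f))^4.75 + ν·Q^9.4·(L/(gh_f))^5.2]^0.04
LQ²/(gh_f) = 0.01415; L/(gh_f) = 13.91
Term 1 = ε^1.25·(…)^4.75 = 4.41×10^-14; Term 2 = ν·Q^9.4·(…)^5.2 = 1.72×10^-14
D = 0.66·(4.41×10^-14 + 1.72×10^-14)^0.04 = 0.1954 m = 195 mm
Check: V = 1.06 m/s, Re = 9.20×10^4, f = 0.02294, h_f = 11.9 m ≈ 12.9 m ✓

D ≈ 195 mm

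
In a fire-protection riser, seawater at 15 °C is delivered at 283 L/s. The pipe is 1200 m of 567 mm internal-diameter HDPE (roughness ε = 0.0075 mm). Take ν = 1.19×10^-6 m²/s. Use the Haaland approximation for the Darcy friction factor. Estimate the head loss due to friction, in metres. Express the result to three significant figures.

h_f ≈ 1.77 m

V = 4Q/(πD²) = 4·0.283/(π·0.567²) = 1.121 m/s
Re = VD/ν = 1.121·0.567/1.19×10^-6 = 5.34×10^5 → turbulent
ε/D = 0.0075/567 = 1.32×10^-5
Haaland: f = 0.01307
h_f = f(L/D)V²/(2g) = 0.01307·(1200/0.567)·1.121²/(2·9.81) = 1.771 m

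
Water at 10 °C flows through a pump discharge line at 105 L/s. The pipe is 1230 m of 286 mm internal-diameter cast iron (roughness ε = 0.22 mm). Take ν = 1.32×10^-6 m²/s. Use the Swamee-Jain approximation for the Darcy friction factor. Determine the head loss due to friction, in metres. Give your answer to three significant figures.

h_f ≈ 11.5 m

V = 4Q/(πD²) = 4·0.105/(π·0.286²) = 1.634 m/s
Re = VD/ν = 1.634·0.286/1.32×10^-6 = 3.54×10^5 → turbulent
ε/D = 0.22/286 = 7.69×10^-4
Swamee-Jain: f = 0.01956
h_f = f(L/D)V²/(2g) = 0.01956·(1230/0.286)·1.634²/(2·9.81) = 11.45 m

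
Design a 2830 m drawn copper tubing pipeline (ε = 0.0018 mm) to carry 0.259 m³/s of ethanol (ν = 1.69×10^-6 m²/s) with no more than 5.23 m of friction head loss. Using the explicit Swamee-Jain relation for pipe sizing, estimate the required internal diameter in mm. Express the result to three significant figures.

D ≈ 538 mm

Swamee-Jain (Type III): D = 0.66·[ε^1.25·(LQ²/(gh_f))^4.75 + ν·Q^9.4·(L/(gh_f))^5.2]^0.04
LQ²/(gh_f) = 3.700; L/(gh_f) = 55.16
Term 1 = ε^1.25·(…)^4.75 = 3.30×10^-5; Term 2 = ν·Q^9.4·(…)^5.2 = 0.00588
D = 0.66·(3.30×10^-5 + 0.00588)^0.04 = 0.5375 m = 538 mm
Check: V = 1.14 m/s, Re = 3.63×10^5, f = 0.01392, h_f = 4.86 m ≈ 5.23 m ✓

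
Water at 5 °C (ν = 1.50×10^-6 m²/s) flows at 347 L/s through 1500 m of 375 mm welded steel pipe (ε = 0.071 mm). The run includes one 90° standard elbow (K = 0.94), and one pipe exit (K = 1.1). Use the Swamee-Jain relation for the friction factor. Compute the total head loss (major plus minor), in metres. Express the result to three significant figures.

V = 4Q/(πD²) = 3.142 m/s; V²/2g = 0.5031 m
Re = 7.85×10^5, ε/D = 1.89×10^-4 → f = 0.01488 (Swamee-Jain)
Major: h_f = f(L/D)·V²/2g = 0.01488·4000·0.5031 = 29.94 m
Minor: ΣK = 2.04; h_m = ΣK·V²/2g = 1.026 m
Total H_L = 29.94 + 1.026 = 30.97 m

H_L ≈ 31.0 m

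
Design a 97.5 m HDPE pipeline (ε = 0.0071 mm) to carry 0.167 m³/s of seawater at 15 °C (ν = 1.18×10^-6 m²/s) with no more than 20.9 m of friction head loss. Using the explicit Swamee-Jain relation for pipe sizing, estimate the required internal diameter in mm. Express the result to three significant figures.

Swamee-Jain (Type III): D = 0.66·[ε^1.25·(LQ²/(gh_f))^4.75 + ν·Q^9.4·(L/(gh_f))^5.2]^0.04
LQ²/(gh_f) = 0.01326; L/(gh_f) = 0.4755
Term 1 = ε^1.25·(…)^4.75 = 4.43×10^-16; Term 2 = ν·Q^9.4·(…)^5.2 = 1.22×10^-15
D = 0.66·(4.43×10^-16 + 1.22×10^-15)^0.04 = 0.1692 m = 169 mm
Check: V = 7.43 m/s, Re = 1.07×10^6, f = 0.01244, h_f = 20.2 m ≈ 20.9 m ✓

D ≈ 169 mm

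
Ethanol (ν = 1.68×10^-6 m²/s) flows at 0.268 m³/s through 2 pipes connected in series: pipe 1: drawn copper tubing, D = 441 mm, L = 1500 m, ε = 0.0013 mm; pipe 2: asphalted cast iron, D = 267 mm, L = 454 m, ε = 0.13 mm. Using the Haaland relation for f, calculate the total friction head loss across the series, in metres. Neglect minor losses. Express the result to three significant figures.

H ≈ 41.3 m

Pipe 1: V = 1.755 m/s, Re = 4.61×10^5, ε/D = 2.95×10^-6, f = 0.01329, h_1 = f(L/D)V²/2g = 7.091 m
Pipe 2: V = 4.787 m/s, Re = 7.61×10^5, ε/D = 4.87×10^-4, f = 0.01721, h_2 = f(L/D)V²/2g = 34.18 m
Series → Q common, losses add: H = Σh = 41.27 m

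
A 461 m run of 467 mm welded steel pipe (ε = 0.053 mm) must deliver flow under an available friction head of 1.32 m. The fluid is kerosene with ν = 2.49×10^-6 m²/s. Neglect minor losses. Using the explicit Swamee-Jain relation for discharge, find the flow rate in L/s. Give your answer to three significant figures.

Q ≈ 219 L/s

Swamee-Jain (Type II): Q = -0.965·√(gD⁵h_f/L)·ln[ε/(3.7D) + √(3.17ν²L/(gD³h_f))]
√(gD⁵h_f/L) = √(9.81·0.467⁵·1.32/461) = 0.02498
ε/(3.7D) = 3.07×10^-5; √(3.17ν²L/(gD³h_f)) = 8.29×10^-5
Q = -0.965·0.02498·ln(1.136×10^-4) = 0.2189 m³/s
Check: V = 1.28 m/s, Re = 2.40×10^5, f = 0.01606, h_f = 1.32 m ≈ 1.32 m ✓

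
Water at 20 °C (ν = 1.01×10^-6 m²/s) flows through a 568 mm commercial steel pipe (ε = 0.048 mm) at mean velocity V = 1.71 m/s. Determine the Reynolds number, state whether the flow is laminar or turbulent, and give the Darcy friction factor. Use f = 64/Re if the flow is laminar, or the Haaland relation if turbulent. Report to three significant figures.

Re = VD/ν = 1.710·0.568/1.01×10^-6 = 9.62×10^5
Re > 4000 → turbulent; ε/D = 8.45×10^-5
Haaland: f = 0.01314

Re ≈ 9.62×10^5; turbulent; f ≈ 0.0131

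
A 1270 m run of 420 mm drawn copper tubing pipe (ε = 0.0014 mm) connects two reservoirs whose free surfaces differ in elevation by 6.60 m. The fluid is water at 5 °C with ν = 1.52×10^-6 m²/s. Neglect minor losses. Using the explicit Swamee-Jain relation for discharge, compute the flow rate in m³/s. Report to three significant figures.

Swamee-Jain (Type II): Q = -0.965·√(gD⁵h_f/L)·ln[ε/(3.7D) + √(3.17ν²L/(gD³h_f))]
√(gD⁵h_f/L) = √(9.81·0.420⁵·6.60/1270) = 0.02581
ε/(3.7D) = 9.01×10^-7; √(3.17ν²L/(gD³h_f)) = 4.40×10^-5
Q = -0.965·0.02581·ln(4.494×10^-5) = 0.2493 m³/s
Check: V = 1.80 m/s, Re = 4.97×10^5, f = 0.01316, h_f = 6.57 m ≈ 6.60 m ✓

Q ≈ 0.249 m³/s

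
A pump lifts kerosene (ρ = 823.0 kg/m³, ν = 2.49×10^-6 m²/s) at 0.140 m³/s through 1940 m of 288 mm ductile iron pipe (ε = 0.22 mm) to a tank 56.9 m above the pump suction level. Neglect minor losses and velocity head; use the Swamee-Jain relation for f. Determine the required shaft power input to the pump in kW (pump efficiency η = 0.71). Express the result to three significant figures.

V = 4Q/(πD²) = 2.149 m/s; Re = 2.49×10^5; ε/D = 7.64×10^-4; f = 0.01992
h_f = f(L/D)V²/2g = 31.58 m
Total head H = z + h_f = 56.9 + 31.58 = 88.48 m
P_hyd = ρgQH = 823.0·9.81·0.140·88.48 = 100.0 kW
P_shaft = P_hyd/η = 100.0/0.71 = 140.9 kW

P_shaft ≈ 141 kW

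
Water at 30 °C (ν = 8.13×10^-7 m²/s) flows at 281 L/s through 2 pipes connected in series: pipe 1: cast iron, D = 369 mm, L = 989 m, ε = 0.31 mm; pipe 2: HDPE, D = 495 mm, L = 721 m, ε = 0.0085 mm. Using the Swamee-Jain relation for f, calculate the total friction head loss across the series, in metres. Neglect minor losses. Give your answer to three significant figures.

Pipe 1: V = 2.628 m/s, Re = 1.19×10^6, ε/D = 8.40×10^-4, f = 0.01920, h_1 = f(L/D)V²/2g = 18.11 m
Pipe 2: V = 1.460 m/s, Re = 8.89×10^5, ε/D = 1.72×10^-5, f = 0.01222, h_2 = f(L/D)V²/2g = 1.935 m
Series → Q common, losses add: H = Σh = 20.05 m

H ≈ 20.0 m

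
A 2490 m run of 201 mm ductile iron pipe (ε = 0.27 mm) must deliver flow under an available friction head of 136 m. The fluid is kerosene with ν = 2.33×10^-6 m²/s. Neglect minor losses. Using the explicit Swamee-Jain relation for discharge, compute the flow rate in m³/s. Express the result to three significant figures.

Swamee-Jain (Type II): Q = -0.965·√(gD⁵h_f/L)·ln[ε/(3.7D) + √(3.17ν²L/(gD³h_f))]
√(gD⁵h_f/L) = √(9.81·0.201⁵·136/2490) = 0.01326
ε/(3.7D) = 3.63×10^-4; √(3.17ν²L/(gD³h_f)) = 6.29×10^-5
Q = -0.965·0.01326·ln(4.259×10^-4) = 0.09930 m³/s
Check: V = 3.13 m/s, Re = 2.70×10^5, f = 0.02215, h_f = 137 m ≈ 136 m ✓

Q ≈ 0.0993 m³/s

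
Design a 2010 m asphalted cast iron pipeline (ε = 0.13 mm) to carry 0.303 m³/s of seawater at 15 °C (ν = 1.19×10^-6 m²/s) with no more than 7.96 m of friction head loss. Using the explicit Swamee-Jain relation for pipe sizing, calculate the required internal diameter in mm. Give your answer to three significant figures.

D ≈ 504 mm

Swamee-Jain (Type III): D = 0.66·[ε^1.25·(LQ²/(gh_f))^4.75 + ν·Q^9.4·(L/(gh_f))^5.2]^0.04
LQ²/(gh_f) = 2.363; L/(gh_f) = 25.74
Term 1 = ε^1.25·(…)^4.75 = 8.25×10^-4; Term 2 = ν·Q^9.4·(…)^5.2 = 3.44×10^-4
D = 0.66·(8.25×10^-4 + 3.44×10^-4)^0.04 = 0.5038 m = 504 mm
Check: V = 1.52 m/s, Re = 6.44×10^5, f = 0.01575, h_f = 7.40 m ≈ 7.96 m ✓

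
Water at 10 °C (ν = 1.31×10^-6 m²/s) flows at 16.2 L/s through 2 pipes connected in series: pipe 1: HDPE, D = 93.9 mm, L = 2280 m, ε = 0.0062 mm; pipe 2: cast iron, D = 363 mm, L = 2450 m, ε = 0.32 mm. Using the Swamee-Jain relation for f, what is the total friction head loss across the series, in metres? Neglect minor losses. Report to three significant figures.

H ≈ 113 m

Pipe 1: V = 2.339 m/s, Re = 1.68×10^5, ε/D = 6.60×10^-5, f = 0.01661, h_1 = f(L/D)V²/2g = 112.5 m
Pipe 2: V = 0.1565 m/s, Re = 4.34×10^4, ε/D = 8.82×10^-4, f = 0.02433, h_2 = f(L/D)V²/2g = 0.2051 m
Series → Q common, losses add: H = Σh = 112.7 m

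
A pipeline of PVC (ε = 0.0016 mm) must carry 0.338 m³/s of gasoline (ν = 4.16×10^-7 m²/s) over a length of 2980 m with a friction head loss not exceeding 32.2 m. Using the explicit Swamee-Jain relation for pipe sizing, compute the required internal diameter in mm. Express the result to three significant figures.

D ≈ 390 mm

Swamee-Jain (Type III): D = 0.66·[ε^1.25·(LQ²/(gh_f))^4.75 + ν·Q^9.4·(L/(gh_f))^5.2]^0.04
LQ²/(gh_f) = 1.078; L/(gh_f) = 9.434
Term 1 = ε^1.25·(…)^4.75 = 8.12×10^-8; Term 2 = ν·Q^9.4·(…)^5.2 = 1.82×10^-6
D = 0.66·(8.12×10^-8 + 1.82×10^-6)^0.04 = 0.3897 m = 390 mm
Check: V = 2.83 m/s, Re = 2.65×10^6, f = 0.01010, h_f = 31.6 m ≈ 32.2 m ✓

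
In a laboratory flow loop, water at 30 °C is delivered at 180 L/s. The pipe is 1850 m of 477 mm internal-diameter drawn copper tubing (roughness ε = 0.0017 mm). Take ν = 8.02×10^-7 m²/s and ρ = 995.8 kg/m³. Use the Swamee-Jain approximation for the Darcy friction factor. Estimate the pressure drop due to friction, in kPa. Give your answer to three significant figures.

V = 4Q/(πD²) = 4·0.180/(π·0.477²) = 1.007 m/s
Re = VD/ν = 1.007·0.477/8.02×10^-7 = 5.99×10^5 → turbulent
ε/D = 0.0017/477 = 3.56×10^-6
Swamee-Jain: f = 0.01274
h_f = f(L/D)V²/(2g) = 0.01274·(1850/0.477)·1.007²/(2·9.81) = 2.556 m
Δp = ρg·h_f = 995.8·9.81·2.556 = 24.96 kPa

Δp ≈ 25.0 kPa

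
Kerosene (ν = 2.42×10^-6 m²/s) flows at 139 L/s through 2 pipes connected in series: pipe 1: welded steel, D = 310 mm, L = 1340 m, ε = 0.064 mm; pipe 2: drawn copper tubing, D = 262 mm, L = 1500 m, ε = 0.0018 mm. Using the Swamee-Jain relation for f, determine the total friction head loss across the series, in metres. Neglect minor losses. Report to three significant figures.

Pipe 1: V = 1.842 m/s, Re = 2.36×10^5, ε/D = 2.06×10^-4, f = 0.01682, h_1 = f(L/D)V²/2g = 12.57 m
Pipe 2: V = 2.578 m/s, Re = 2.79×10^5, ε/D = 6.87×10^-6, f = 0.01465, h_2 = f(L/D)V²/2g = 28.41 m
Series → Q common, losses add: H = Σh = 40.98 m

H ≈ 41.0 m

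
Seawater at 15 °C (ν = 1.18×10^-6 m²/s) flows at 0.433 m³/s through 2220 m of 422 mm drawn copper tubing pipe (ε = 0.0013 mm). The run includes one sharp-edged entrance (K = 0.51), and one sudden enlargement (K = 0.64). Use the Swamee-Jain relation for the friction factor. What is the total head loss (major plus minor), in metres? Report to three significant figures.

H_L ≈ 30.1 m

V = 4Q/(πD²) = 3.096 m/s; V²/2g = 0.4885 m
Re = 1.11×10^6, ε/D = 3.08×10^-6 → f = 0.01149 (Swamee-Jain)
Major: h_f = f(L/D)·V²/2g = 0.01149·5261·0.4885 = 29.53 m
Minor: ΣK = 1.15; h_m = ΣK·V²/2g = 0.5618 m
Total H_L = 29.53 + 0.5618 = 30.10 m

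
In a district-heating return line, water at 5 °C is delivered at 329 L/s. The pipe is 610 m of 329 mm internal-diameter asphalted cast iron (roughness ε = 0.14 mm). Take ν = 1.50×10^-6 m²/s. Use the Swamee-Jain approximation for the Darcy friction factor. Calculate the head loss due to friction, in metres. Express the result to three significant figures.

h_f ≈ 23.9 m

V = 4Q/(πD²) = 4·0.329/(π·0.329²) = 3.870 m/s
Re = VD/ν = 3.870·0.329/1.50×10^-6 = 8.49×10^5 → turbulent
ε/D = 0.14/329 = 4.26×10^-4
Swamee-Jain: f = 0.01687
h_f = f(L/D)V²/(2g) = 0.01687·(610/0.329)·3.870²/(2·9.81) = 23.88 m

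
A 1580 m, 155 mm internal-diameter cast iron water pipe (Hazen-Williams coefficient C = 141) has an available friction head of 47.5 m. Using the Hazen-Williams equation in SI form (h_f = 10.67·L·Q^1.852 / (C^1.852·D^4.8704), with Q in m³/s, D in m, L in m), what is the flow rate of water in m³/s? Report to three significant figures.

Rearranging: Q = [h_f·C^1.852·D^4.8704 / (10.67·L)]^(1/1.852)
Q = [47.5·141^1.852·0.155^4.8704 / (10.67·1580)]^0.540 = 0.04395 m³/s

Q ≈ 0.0440 m³/s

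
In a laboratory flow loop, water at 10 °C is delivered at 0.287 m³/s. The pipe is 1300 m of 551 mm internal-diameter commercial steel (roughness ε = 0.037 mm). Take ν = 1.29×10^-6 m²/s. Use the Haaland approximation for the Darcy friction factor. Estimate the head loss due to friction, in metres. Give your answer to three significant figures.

h_f ≈ 2.41 m

V = 4Q/(πD²) = 4·0.287/(π·0.551²) = 1.204 m/s
Re = VD/ν = 1.204·0.551/1.29×10^-6 = 5.14×10^5 → turbulent
ε/D = 0.037/551 = 6.72×10^-5
Haaland: f = 0.01383
h_f = f(L/D)V²/(2g) = 0.01383·(1300/0.551)·1.204²/(2·9.81) = 2.409 m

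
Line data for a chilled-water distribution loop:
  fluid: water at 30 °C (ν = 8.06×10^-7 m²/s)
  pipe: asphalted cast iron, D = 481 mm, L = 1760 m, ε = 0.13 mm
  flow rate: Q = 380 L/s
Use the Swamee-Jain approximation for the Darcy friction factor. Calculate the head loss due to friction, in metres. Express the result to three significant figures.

h_f ≈ 12.5 m

V = 4Q/(πD²) = 4·0.380/(π·0.481²) = 2.091 m/s
Re = VD/ν = 2.091·0.481/8.06×10^-7 = 1.25×10^6 → turbulent
ε/D = 0.13/481 = 2.70×10^-4
Swamee-Jain: f = 0.01534
h_f = f(L/D)V²/(2g) = 0.01534·(1760/0.481)·2.091²/(2·9.81) = 12.51 m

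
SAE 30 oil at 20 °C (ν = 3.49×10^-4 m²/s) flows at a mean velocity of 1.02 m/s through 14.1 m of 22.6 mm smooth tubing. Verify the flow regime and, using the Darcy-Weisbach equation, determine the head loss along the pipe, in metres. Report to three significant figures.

Re = VD/ν = 1.02·0.02260/3.49×10^-4 = 66.1 → laminar (Re < 2300)
f = 64/Re = 0.9689
h_f = f(L/D)V²/(2g) = 0.9689·(14.1/0.02260)·1.02²/(2·9.81) = 32.06 m

h_f ≈ 32.1 m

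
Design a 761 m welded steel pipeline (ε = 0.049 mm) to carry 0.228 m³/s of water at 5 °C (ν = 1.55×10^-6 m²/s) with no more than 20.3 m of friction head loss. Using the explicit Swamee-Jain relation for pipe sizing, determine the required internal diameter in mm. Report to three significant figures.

Swamee-Jain (Type III): D = 0.66·[ε^1.25·(LQ²/(gh_f))^4.75 + ν·Q^9.4·(L/(gh_f))^5.2]^0.04
LQ²/(gh_f) = 0.1987; L/(gh_f) = 3.821
Term 1 = ε^1.25·(…)^4.75 = 1.90×10^-9; Term 2 = ν·Q^9.4·(…)^5.2 = 1.52×10^-9
D = 0.66·(1.90×10^-9 + 1.52×10^-9)^0.04 = 0.3026 m = 303 mm
Check: V = 3.17 m/s, Re = 6.19×10^5, f = 0.01485, h_f = 19.1 m ≈ 20.3 m ✓

D ≈ 303 mm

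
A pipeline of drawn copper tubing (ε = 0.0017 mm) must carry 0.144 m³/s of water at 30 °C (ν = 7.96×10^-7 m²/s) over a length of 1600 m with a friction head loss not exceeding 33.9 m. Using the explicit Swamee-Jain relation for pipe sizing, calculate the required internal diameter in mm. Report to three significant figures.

D ≈ 252 mm

Swamee-Jain (Type III): D = 0.66·[ε^1.25·(LQ²/(gh_f))^4.75 + ν·Q^9.4·(L/(gh_f))^5.2]^0.04
LQ²/(gh_f) = 0.09976; L/(gh_f) = 4.811
Term 1 = ε^1.25·(…)^4.75 = 1.08×10^-12; Term 2 = ν·Q^9.4·(…)^5.2 = 3.45×10^-11
D = 0.66·(1.08×10^-12 + 3.45×10^-11)^0.04 = 0.2521 m = 252 mm
Check: V = 2.88 m/s, Re = 9.14×10^5, f = 0.01194, h_f = 32.2 m ≈ 33.9 m ✓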